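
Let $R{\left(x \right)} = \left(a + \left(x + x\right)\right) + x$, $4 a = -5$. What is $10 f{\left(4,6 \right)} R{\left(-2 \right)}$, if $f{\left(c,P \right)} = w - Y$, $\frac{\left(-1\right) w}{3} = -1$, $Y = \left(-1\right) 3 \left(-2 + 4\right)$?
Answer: $- \frac{1305}{2} \approx -652.5$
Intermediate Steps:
$Y = -6$ ($Y = \left(-3\right) 2 = -6$)
$w = 3$ ($w = \left(-3\right) \left(-1\right) = 3$)
$a = - \frac{5}{4}$ ($a = \frac{1}{4} \left(-5\right) = - \frac{5}{4} \approx -1.25$)
$R{\left(x \right)} = - \frac{5}{4} + 3 x$ ($R{\left(x \right)} = \left(- \frac{5}{4} + \left(x + x\right)\right) + x = \left(- \frac{5}{4} + 2 x\right) + x = - \frac{5}{4} + 3 x$)
$f{\left(c,P \right)} = 9$ ($f{\left(c,P \right)} = 3 - -6 = 3 + 6 = 9$)
$10 f{\left(4,6 \right)} R{\left(-2 \right)} = 10 \cdot 9 \left(- \frac{5}{4} + 3 \left(-2\right)\right) = 90 \left(- \frac{5}{4} - 6\right) = 90 \left(- \frac{29}{4}\right) = - \frac{1305}{2}$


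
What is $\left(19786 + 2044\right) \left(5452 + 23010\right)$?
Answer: $621325460$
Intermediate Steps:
$\left(19786 + 2044\right) \left(5452 + 23010\right) = 21830 \cdot 28462 = 621325460$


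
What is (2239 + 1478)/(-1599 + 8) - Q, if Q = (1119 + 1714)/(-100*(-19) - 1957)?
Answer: 4295434/90687 ≈ 47.365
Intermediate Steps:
Q = -2833/57 (Q = 2833/(1900 - 1957) = 2833/(-57) = 2833*(-1/57) = -2833/57 ≈ -49.702)
(2239 + 1478)/(-1599 + 8) - Q = (2239 + 1478)/(-1599 + 8) - 1*(-2833/57) = 3717/(-1591) + 2833/57 = 3717*(-1/1591) + 2833/57 = -3717/1591 + 2833/57 = 4295434/90687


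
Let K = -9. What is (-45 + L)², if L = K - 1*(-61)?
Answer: 49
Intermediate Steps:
L = 52 (L = -9 - 1*(-61) = -9 + 61 = 52)
(-45 + L)² = (-45 + 52)² = 7² = 49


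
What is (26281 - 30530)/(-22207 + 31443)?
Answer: -4249/9236 ≈ -0.46005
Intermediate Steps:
(26281 - 30530)/(-22207 + 31443) = -4249/9236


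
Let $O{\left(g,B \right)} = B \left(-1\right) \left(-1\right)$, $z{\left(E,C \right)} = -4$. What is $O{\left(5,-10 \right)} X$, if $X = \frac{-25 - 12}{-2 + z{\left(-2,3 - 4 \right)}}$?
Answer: $- \frac{185}{3} \approx -61.667$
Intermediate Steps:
$O{\left(g,B \right)} = B$ ($O{\left(g,B \right)} = - B \left(-1\right) = B$)
$X = \frac{37}{6}$ ($X = \frac{-25 - 12}{-2 - 4} = - \frac{37}{-6} = \left(-37\right) \left(- \frac{1}{6}\right) = \frac{37}{6} \approx 6.1667$)
$O{\left(5,-10 \right)} X = \left(-10\right) \frac{37}{6} = - \frac{185}{3}$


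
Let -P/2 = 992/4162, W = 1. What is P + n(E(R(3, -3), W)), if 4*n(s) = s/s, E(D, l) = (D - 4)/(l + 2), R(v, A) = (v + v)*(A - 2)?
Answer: -1887/8324 ≈ -0.22669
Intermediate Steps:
R(v, A) = 2*v*(-2 + A) (R(v, A) = (2*v)*(-2 + A) = 2*v*(-2 + A))
E(D, l) = (-4 + D)/(2 + l)
n(s) = 1/4 (n(s) = (s/s)/4 = (1/4)*1 = 1/4)
P = -992/2081 (P = -1984/4162 = -2*496/2081 = -992/2081 ≈ -0.47669)
P + n(E(R(3, -3), W)) = -992/2081 + 1/4 = -1887/8324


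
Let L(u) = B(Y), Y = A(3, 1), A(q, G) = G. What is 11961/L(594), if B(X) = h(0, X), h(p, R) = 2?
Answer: 11961/2 ≈ 5980.5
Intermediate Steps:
Y = 1
B(X) = 2
L(u) = 2
11961/L(594) = 11961/2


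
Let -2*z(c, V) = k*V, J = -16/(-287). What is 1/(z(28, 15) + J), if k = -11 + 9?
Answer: 287/4321 ≈ 0.066420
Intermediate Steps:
J = 16/287 (J = -16*(-1/287) = 16/287 ≈ 0.055749)
k = -2
z(c, V) = V (z(c, V) = -(-1)*V = V)
1/(z(28, 15) + J) = 1/(15 + 16/287) = 1/(4321/287) = 287/4321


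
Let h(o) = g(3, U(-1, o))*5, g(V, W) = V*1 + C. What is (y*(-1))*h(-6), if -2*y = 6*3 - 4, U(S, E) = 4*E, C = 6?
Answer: 315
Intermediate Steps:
g(V, W) = 6 + V (g(V, W) = V*1 + 6 = V + 6 = 6 + V)
h(o) = 45 (h(o) = (6 + 3)*5 = 9*5 = 45)
y = -7 (y = -(6*3 - 4)/2 = -(18 - 4)/2 = -1/2*14 = -7)
(y*(-1))*h(-6) = -7*(-1)*45 = 7*45 = 315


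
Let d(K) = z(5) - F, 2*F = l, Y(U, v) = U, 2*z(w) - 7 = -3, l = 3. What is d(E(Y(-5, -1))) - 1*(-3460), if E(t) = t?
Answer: 6921/2 ≈ 3460.5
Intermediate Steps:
z(w) = 2 (z(w) = 7/2 + (½)*(-3) = 7/2 - 3/2 = 2)
F = 3/2 (F = (½)*3 = 3/2 ≈ 1.5000)
d(K) = ½ (d(K) = 2 - 1*3/2 = 2 - 3/2 = ½)
d(E(Y(-5, -1))) - 1*(-3460) = ½ - 1*(-3460) = ½ + 3460 = 6921/2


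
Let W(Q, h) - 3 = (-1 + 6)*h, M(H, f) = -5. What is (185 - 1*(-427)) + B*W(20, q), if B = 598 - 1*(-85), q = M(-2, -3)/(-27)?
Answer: 88922/27 ≈ 3293.4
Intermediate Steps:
q = 5/27 (q = -5/(-27) = -5*(-1/27) = 5/27 ≈ 0.18519)
W(Q, h) = 3 + 5*h (W(Q, h) = 3 + (-1 + 6)*h = 3 + 5*h)
B = 683 (B = 598 + 85 = 683)
(185 - 1*(-427)) + B*W(20, q) = (185 - 1*(-427)) + 683*(3 + 5*(5/27)) = (185 + 427) + 683*(3 + 25/27) = 612 + 683*(106/27) = 612 + 72398/27 = 88922/27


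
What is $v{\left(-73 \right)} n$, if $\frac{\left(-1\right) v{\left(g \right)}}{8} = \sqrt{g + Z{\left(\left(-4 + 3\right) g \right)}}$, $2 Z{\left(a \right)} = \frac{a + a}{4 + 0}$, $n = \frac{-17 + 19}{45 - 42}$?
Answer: $- \frac{8 i \sqrt{219}}{3} \approx - 39.463 i$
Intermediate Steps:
$n = \frac{2}{3} \approx 0.66667$
$Z{\left(a \right)} = \frac{a}{4}$ ($Z{\left(a \right)} = \frac{\left(a + a\right) \frac{1}{4 + 0}}{2} = \frac{2 a \frac{1}{4}}{2} = \frac{\frac{1}{2} a}{2} = \frac{a}{4}$)
$v{\left(g \right)} = - 4 \sqrt{3} \sqrt{g}$ ($v{\left(g \right)} = - 8 \sqrt{g + \frac{\left(-4 + 3\right) g}{4}} = - 8 \sqrt{g + \frac{\left(-1\right) g}{4}} = - 8 \sqrt{g - \frac{g}{4}} = - 8 \sqrt{\frac{3 g}{4}} = - 8 \frac{\sqrt{3} \sqrt{g}}{2} = - 4 \sqrt{3} \sqrt{g}$)
$v{\left(-73 \right)} n = - 4 \sqrt{3} \sqrt{-73} \cdot \frac{2}{3} = - 4 \sqrt{3} i \sqrt{73} \cdot \frac{2}{3} = - 4 i \sqrt{219} \cdot \frac{2}{3} = - \frac{8 i \sqrt{219}}{3}$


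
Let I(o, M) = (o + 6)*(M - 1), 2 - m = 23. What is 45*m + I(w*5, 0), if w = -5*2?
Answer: -901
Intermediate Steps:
w = -10
m = -21 (m = 2 - 1*23 = 2 - 23 = -21)
I(o, M) = (-1 + M)*(6 + o) (I(o, M) = (6 + o)*(-1 + M) = (-1 + M)*(6 + o))
45*m + I(w*5, 0) = 45*(-21) + (-6 - (-10)*5 + 6*0 + 0*(-10*5)) = -945 + (-6 - 1*(-50) + 0 + 0*(-50)) = -945 + (-6 + 50 + 0 + 0) = -945 + 44 = -901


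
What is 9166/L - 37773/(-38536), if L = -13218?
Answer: 73031269/254684424 ≈ 0.28675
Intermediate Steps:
9166/L - 37773/(-38536) = 9166/(-13218) - 37773/(-38536) = 9166*(-1/13218) - 37773*(-1/38536) = -4583/6609 + 37773/38536 = 73031269/254684424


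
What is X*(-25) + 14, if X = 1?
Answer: -11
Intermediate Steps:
X*(-25) + 14 = 1*(-25) + 14 = -25 + 14 = -11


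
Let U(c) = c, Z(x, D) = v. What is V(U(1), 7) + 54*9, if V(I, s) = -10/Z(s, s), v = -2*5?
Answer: 487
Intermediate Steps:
v = -10
Z(x, D) = -10
V(I, s) = 1 (V(I, s) = -10/(-10) = -10*(-⅒) = 1)
V(U(1), 7) + 54*9 = 1 + 54*9 = 1 + 486 = 487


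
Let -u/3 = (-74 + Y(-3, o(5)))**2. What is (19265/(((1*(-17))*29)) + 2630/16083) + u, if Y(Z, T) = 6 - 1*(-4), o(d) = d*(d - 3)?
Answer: -97739099077/7928919 ≈ -12327.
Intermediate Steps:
o(d) = d*(-3 + d)
Y(Z, T) = 10 (Y(Z, T) = 6 + 4 = 10)
u = -12288 (u = -3*(-74 + 10)**2 = -3*(-64)**2 = -3*4096 = -12288)
(19265/(((1*(-17))*29)) + 2630/16083) + u = (19265/(((1*(-17))*29)) + 2630/16083) - 12288 = (19265/((-17*29)) + 2630*(1/16083)) - 12288 = (19265/(-493) + 2630/16083) - 12288 = (19265*(-1/493) + 2630/16083) - 12288 = (-19265/493 + 2630/16083) - 12288 = -308542405/7928919 - 12288 = -97739099077/7928919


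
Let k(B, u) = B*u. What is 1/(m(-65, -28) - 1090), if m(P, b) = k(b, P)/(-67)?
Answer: -67/74850 ≈ -0.00089512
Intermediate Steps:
m(P, b) = -P*b/67 (m(P, b) = (b*P)/(-67) = (P*b)*(-1/67) = -P*b/67)
1/(m(-65, -28) - 1090) = 1/(-1/67*(-65)*(-28) - 1090) = 1/(-1820/67 - 1090) = 1/(-74850/67) = -67/74850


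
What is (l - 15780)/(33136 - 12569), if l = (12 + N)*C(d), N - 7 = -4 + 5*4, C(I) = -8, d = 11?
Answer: -16060/20567 ≈ -0.78086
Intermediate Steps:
N = 23 (N = 7 + (-4 + 5*4) = 7 + (-4 + 20) = 7 + 16 = 23)
l = -280 (l = (12 + 23)*(-8) = 35*(-8) = -280)
(l - 15780)/(33136 - 12569) = (-280 - 15780)/(33136 - 12569) = -16060/20567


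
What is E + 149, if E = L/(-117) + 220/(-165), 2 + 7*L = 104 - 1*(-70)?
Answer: 120767/819 ≈ 147.46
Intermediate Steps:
L = 172/7 (L = -2/7 + (104 - 1*(-70))/7 = -2/7 + (104 + 70)/7 = -2/7 + (1/7)*174 = -2/7 + 174/7 = 172/7 ≈ 24.571)
E = -1264/819 (E = (172/7)/(-117) + 220/(-165) = (172/7)*(-1/117) + 220*(-1/165) = -172/819 - 4/3 = -1264/819 ≈ -1.5433)
E + 149 = -1264/819 + 149 = 120767/819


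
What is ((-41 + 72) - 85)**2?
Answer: 2916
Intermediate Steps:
((-41 + 72) - 85)**2 = (31 - 85)**2 = (-54)**2 = 2916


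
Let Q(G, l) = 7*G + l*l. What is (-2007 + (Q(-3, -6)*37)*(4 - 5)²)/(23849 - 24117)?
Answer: 363/67 ≈ 5.4179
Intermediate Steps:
Q(G, l) = l² + 7*G (Q(G, l) = 7*G + l² = l² + 7*G)
(-2007 + (Q(-3, -6)*37)*(4 - 5)²)/(23849 - 24117) = (-2007 + (((-6)² + 7*(-3))*37)*(4 - 5)²)/(23849 - 24117) = (-2007 + ((36 - 21)*37)*(-1)²)/(-268) = (-2007 + (15*37)*1)*(-1/268) = (-2007 + 555*1)*(-1/268) = (-2007 + 555)*(-1/268) = -1452*(-1/268) = 363/67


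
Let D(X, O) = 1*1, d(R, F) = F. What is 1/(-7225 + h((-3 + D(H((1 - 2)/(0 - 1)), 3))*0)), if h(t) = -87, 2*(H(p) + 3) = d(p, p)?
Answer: -1/7312 ≈ -0.00013676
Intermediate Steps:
H(p) = -3 + p/2
D(X, O) = 1
1/(-7225 + h((-3 + D(H((1 - 2)/(0 - 1)), 3))*0)) = 1/(-7225 - 87) = 1/(-7312) = -1/7312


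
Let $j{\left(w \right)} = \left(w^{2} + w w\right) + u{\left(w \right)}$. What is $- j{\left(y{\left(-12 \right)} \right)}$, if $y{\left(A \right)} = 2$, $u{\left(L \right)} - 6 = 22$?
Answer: $-36$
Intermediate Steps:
$u{\left(L \right)} = 28$ ($u{\left(L \right)} = 6 + 22 = 28$)
$j{\left(w \right)} = 28 + 2 w^{2}$ ($j{\left(w \right)} = \left(w^{2} + w w\right) + 28 = \left(w^{2} + w^{2}\right) + 28 = 2 w^{2} + 28 = 28 + 2 w^{2}$)
$- j{\left(y{\left(-12 \right)} \right)} = - (28 + 2 \cdot 2^{2}) = - (28 + 2 \cdot 4) = - (28 + 8) = \left(-1\right) 36 = -36$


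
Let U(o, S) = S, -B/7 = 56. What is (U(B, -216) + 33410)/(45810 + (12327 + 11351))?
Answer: 16597/34744 ≈ 0.47769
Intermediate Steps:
B = -392 (B = -7*56 = -392)
(U(B, -216) + 33410)/(45810 + (12327 + 11351)) = (-216 + 33410)/(45810 + (12327 + 11351)) = 33194/(45810 + 23678) = 33194/69488 = 33194*(1/69488) = 16597/34744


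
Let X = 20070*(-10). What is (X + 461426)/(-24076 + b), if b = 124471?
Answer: 260726/100395 ≈ 2.5970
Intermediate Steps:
X = -200700
(X + 461426)/(-24076 + b) = (-200700 + 461426)/(-24076 + 124471) = 260726/100395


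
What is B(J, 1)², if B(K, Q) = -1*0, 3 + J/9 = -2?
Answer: 0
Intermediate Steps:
J = -45 (J = -27 + 9*(-2) = -27 - 18 = -45)
B(K, Q) = 0
B(J, 1)² = 0² = 0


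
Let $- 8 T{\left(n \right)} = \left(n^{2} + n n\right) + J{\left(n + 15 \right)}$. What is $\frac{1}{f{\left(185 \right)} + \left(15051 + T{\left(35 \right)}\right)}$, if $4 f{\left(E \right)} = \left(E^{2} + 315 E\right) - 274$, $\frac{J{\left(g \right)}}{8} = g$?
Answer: $\frac{4}{151005} \approx 2.6489 \cdot 10^{-5}$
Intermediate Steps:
$J{\left(g \right)} = 8 g$
$T{\left(n \right)} = -15 - n - \frac{n^{2}}{4}$ ($T{\left(n \right)} = - \frac{\left(n^{2} + n n\right) + 8 \left(n + 15\right)}{8} = - \frac{\left(n^{2} + n^{2}\right) + 8 \left(15 + n\right)}{8} = - \frac{2 n^{2} + \left(120 + 8 n\right)}{8} = - \frac{120 + 2 n^{2} + 8 n}{8} = -15 - n - \frac{n^{2}}{4}$)
$f{\left(E \right)} = - \frac{137}{2} + \frac{E^{2}}{4} + \frac{315 E}{4}$ ($f{\left(E \right)} = \frac{\left(E^{2} + 315 E\right) - 274}{4} = \frac{-274 + E^{2} + 315 E}{4} = - \frac{137}{2} + \frac{E^{2}}{4} + \frac{315 E}{4}$)
$\frac{1}{f{\left(185 \right)} + \left(15051 + T{\left(35 \right)}\right)} = \frac{1}{\left(- \frac{137}{2} + \frac{185^{2}}{4} + \frac{315}{4} \cdot 185\right) + \left(15051 - \left(50 + \frac{1225}{4}\right)\right)} = \frac{1}{\left(- \frac{137}{2} + \frac{1}{4} \cdot 34225 + \frac{58275}{4}\right) + \left(15051 - \frac{1425}{4}\right)} = \frac{1}{\left(- \frac{137}{2} + \frac{34225}{4} + \frac{58275}{4}\right) + \left(15051 - \frac{1425}{4}\right)} = \frac{1}{\frac{46113}{2} + \left(15051 - \frac{1425}{4}\right)} = \frac{1}{\frac{46113}{2} + \frac{58779}{4}} = \frac{1}{\frac{151005}{4}} = \frac{4}{151005}$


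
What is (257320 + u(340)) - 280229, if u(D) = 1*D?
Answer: -22569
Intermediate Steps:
u(D) = D
(257320 + u(340)) - 280229 = (257320 + 340) - 280229 = 257660 - 280229 = -22569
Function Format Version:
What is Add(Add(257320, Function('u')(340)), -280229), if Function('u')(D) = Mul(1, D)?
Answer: -22569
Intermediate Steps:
Function('u')(D) = D
Add(Add(257320, Function('u')(340)), -280229) = Add(Add(257320, 340), -280229) = Add(257660, -280229) = -22569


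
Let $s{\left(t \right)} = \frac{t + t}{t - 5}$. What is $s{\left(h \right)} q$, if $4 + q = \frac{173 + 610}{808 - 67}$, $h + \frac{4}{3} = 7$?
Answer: $- \frac{12359}{247} \approx -50.036$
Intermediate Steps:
$h = \frac{17}{3}$ ($h = - \frac{4}{3} + 7 = \frac{17}{3} \approx 5.6667$)
$q = - \frac{727}{247}$ ($q = -4 + \frac{173 + 610}{808 - 67} = -4 + \frac{783}{741} = -4 + 783 \cdot \frac{1}{741} = -4 + \frac{261}{247} = - \frac{727}{247} \approx -2.9433$)
$s{\left(t \right)} = \frac{2 t}{-5 + t}$
$s{\left(h \right)} q = 2 \cdot \frac{17}{3} \frac{1}{-5 + \frac{17}{3}} \left(- \frac{727}{247}\right) = 2 \cdot \frac{17}{3} \frac{1}{\frac{2}{3}} \left(- \frac{727}{247}\right) = 2 \cdot \frac{17}{3} \cdot \frac{3}{2} \left(- \frac{727}{247}\right) = 17 \left(- \frac{727}{247}\right) = - \frac{12359}{247}$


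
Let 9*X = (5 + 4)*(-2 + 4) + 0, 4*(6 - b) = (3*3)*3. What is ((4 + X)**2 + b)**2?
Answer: 19881/16 ≈ 1242.6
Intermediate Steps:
b = -3/4 (b = 6 - 3*3*3/4 = 6 - 9*3/4 = 6 - 1/4*27 = 6 - 27/4 = -3/4 ≈ -0.75000)
X = 2 (X = ((5 + 4)*(-2 + 4) + 0)/9 = (9*2 + 0)/9 = (18 + 0)/9 = (1/9)*18 = 2)
((4 + X)**2 + b)**2 = ((4 + 2)**2 - 3/4)**2 = (6**2 - 3/4)**2 = (36 - 3/4)**2 = (141/4)**2 = 19881/16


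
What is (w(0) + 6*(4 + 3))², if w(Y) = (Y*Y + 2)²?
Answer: 2116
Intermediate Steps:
w(Y) = (2 + Y²)² (w(Y) = (Y² + 2)² = (2 + Y²)²)
(w(0) + 6*(4 + 3))² = ((2 + 0²)² + 6*(4 + 3))² = ((2 + 0)² + 6*7)² = (2² + 42)² = (4 + 42)² = 46² = 2116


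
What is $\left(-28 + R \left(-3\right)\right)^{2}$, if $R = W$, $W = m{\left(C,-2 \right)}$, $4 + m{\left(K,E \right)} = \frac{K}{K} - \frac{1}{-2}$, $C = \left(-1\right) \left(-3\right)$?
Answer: $\frac{1681}{4} \approx 420.25$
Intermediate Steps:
$C = 3$
$m{\left(K,E \right)} = - \frac{5}{2}$ ($m{\left(K,E \right)} = -4 + \left(\frac{K}{K} - \frac{1}{-2}\right) = -4 + \left(1 - - \frac{1}{2}\right) = -4 + \left(1 + \frac{1}{2}\right) = -4 + \frac{3}{2} = - \frac{5}{2}$)
$W = - \frac{5}{2} \approx -2.5$
$R = - \frac{5}{2} \approx -2.5$
$\left(-28 + R \left(-3\right)\right)^{2} = \left(-28 - - \frac{15}{2}\right)^{2} = \left(-28 + \frac{15}{2}\right)^{2} = \left(- \frac{41}{2}\right)^{2} = \frac{1681}{4}$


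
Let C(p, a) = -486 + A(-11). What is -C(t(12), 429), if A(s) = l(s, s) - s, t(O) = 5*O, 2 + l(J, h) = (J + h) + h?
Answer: 510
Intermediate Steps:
l(J, h) = -2 + J + 2*h (l(J, h) = -2 + ((J + h) + h) = -2 + (J + 2*h) = -2 + J + 2*h)
A(s) = -2 + 2*s (A(s) = (-2 + s + 2*s) - s = (-2 + 3*s) - s = -2 + 2*s)
C(p, a) = -510 (C(p, a) = -486 + (-2 + 2*(-11)) = -486 + (-2 - 22) = -486 - 24 = -510)
-C(t(12), 429) = -1*(-510) = 510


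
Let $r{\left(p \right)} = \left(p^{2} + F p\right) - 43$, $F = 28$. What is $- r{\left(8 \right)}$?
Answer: $-245$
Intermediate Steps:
$r{\left(p \right)} = -43 + p^{2} + 28 p$ ($r{\left(p \right)} = \left(p^{2} + 28 p\right) - 43 = -43 + p^{2} + 28 p$)
$- r{\left(8 \right)} = - (-43 + 8^{2} + 28 \cdot 8) = - (-43 + 64 + 224) = \left(-1\right) 245 = -245$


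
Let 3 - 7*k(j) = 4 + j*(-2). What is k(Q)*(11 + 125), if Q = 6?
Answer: 1496/7 ≈ 213.71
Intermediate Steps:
k(j) = -⅐ + 2*j/7 (k(j) = 3/7 - (4 + j*(-2))/7 = 3/7 - (4 - 2*j)/7 = 3/7 + (-4/7 + 2*j/7) = -⅐ + 2*j/7)
k(Q)*(11 + 125) = (-⅐ + (2/7)*6)*(11 + 125) = (-⅐ + 12/7)*136 = (11/7)*136 = 1496/7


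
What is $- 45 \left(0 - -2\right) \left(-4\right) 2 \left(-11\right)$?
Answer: $-7920$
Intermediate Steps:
$- 45 \left(0 - -2\right) \left(-4\right) 2 \left(-11\right) = - 45 \left(0 + 2\right) \left(-4\right) 2 \left(-11\right) = - 45 \cdot 2 \left(-4\right) 2 \left(-11\right) = - 45 \left(\left(-8\right) 2\right) \left(-11\right) = \left(-45\right) \left(-16\right) \left(-11\right) = 720 \left(-11\right) = -7920$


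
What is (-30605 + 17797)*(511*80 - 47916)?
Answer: 90117088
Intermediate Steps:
(-30605 + 17797)*(511*80 - 47916) = -12808*(40880 - 47916) = -12808*(-7036) = 90117088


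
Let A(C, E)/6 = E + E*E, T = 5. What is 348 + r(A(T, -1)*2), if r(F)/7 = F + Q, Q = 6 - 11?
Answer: 313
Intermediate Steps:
A(C, E) = 6*E + 6*E**2 (A(C, E) = 6*(E + E*E) = 6*(E + E**2) = 6*E + 6*E**2)
Q = -5
r(F) = -35 + 7*F (r(F) = 7*(F - 5) = 7*(-5 + F) = -35 + 7*F)
348 + r(A(T, -1)*2) = 348 + (-35 + 7*((6*(-1)*(1 - 1))*2)) = 348 + (-35 + 7*((6*(-1)*0)*2)) = 348 + (-35 + 7*(0*2)) = 348 + (-35 + 7*0) = 348 + (-35 + 0) = 348 - 35 = 313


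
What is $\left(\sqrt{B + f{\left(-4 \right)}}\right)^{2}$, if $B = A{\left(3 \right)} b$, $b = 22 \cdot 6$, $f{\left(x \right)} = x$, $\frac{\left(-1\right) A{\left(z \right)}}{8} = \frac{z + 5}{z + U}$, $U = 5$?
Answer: $-1060$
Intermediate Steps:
$A{\left(z \right)} = -8$ ($A{\left(z \right)} = - 8 \frac{z + 5}{z + 5} = - 8 \frac{5 + z}{5 + z} = \left(-8\right) 1 = -8$)
$b = 132$
$B = -1056$ ($B = \left(-8\right) 132 = -1056$)
$\left(\sqrt{B + f{\left(-4 \right)}}\right)^{2} = \left(\sqrt{-1056 - 4}\right)^{2} = \left(\sqrt{-1060}\right)^{2} = \left(2 i \sqrt{265}\right)^{2} = -1060$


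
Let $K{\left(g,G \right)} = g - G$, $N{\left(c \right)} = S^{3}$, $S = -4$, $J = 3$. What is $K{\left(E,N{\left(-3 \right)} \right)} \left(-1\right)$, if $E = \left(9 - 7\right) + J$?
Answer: $-69$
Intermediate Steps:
$N{\left(c \right)} = -64$ ($N{\left(c \right)} = \left(-4\right)^{3} = -64$)
$E = 5$ ($E = \left(9 - 7\right) + 3 = 2 + 3 = 5$)
$K{\left(E,N{\left(-3 \right)} \right)} \left(-1\right) = \left(5 - -64\right) \left(-1\right) = \left(5 + 64\right) \left(-1\right) = 69 \left(-1\right) = -69$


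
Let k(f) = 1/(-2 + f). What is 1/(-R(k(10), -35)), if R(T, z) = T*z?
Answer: 8/35 ≈ 0.22857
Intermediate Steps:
1/(-R(k(10), -35)) = 1/(-(-35)/(-2 + 10)) = 1/(-(-35)/8) = 1/(-1*(-35/8)) = 1/(35/8) = 8/35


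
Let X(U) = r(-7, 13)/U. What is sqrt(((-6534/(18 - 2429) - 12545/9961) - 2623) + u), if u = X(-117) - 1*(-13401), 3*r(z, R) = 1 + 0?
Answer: 22*sqrt(175842227787944924661)/2809868607 ≈ 103.82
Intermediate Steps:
r(z, R) = 1/3 (r(z, R) = (1 + 0)/3 = (1/3)*1 = 1/3)
X(U) = 1/(3*U)
u = 4703750/351 (u = (1/3)/(-117) - 1*(-13401) = (1/3)*(-1/117) + 13401 = -1/351 + 13401 = 4703750/351 ≈ 13401.)
sqrt(((-6534/(18 - 2429) - 12545/9961) - 2623) + u) = sqrt(((-6534/(18 - 2429) - 12545/9961) - 2623) + 4703750/351) = sqrt(((-6534/(-2411) - 12545*1/9961) - 2623) + 4703750/351) = sqrt(((-6534*(-1/2411) - 12545/9961) - 2623) + 4703750/351) = sqrt(((6534/2411 - 12545/9961) - 2623) + 4703750/351) = sqrt((34839179/24015971 - 2623) + 4703750/351) = sqrt(-62959052754/24015971 + 4703750/351) = sqrt(90866496074596/8429605821) = 22*sqrt(175842227787944924661)/2809868607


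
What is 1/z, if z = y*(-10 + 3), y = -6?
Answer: 1/42 ≈ 0.023810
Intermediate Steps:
z = 42 (z = -6*(-10 + 3) = -6*(-7) = 42)
1/z = 1/42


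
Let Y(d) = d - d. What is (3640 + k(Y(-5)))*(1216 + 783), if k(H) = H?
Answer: 7276360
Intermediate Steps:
Y(d) = 0
(3640 + k(Y(-5)))*(1216 + 783) = (3640 + 0)*(1216 + 783) = 3640*1999 = 7276360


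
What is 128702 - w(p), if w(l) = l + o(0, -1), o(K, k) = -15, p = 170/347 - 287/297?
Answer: 13265494402/103059 ≈ 1.2872e+5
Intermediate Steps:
p = -49099/103059 (p = 170*(1/347) - 287*1/297 = 170/347 - 287/297 = -49099/103059 ≈ -0.47642)
w(l) = -15 + l (w(l) = l - 15 = -15 + l)
128702 - w(p) = 128702 - (-15 - 49099/103059) = 128702 - 1*(-1594984/103059) = 128702 + 1594984/103059 = 13265494402/103059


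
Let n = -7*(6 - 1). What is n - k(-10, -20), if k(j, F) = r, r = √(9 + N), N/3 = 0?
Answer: -38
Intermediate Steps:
N = 0 (N = 3*0 = 0)
r = 3 (r = √(9 + 0) = √9 = 3)
k(j, F) = 3
n = -35 (n = -7*5 = -35)
n - k(-10, -20) = -35 - 1*3 = -35 - 3 = -38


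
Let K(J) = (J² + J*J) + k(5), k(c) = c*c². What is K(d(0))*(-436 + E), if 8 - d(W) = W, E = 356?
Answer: -20240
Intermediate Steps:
k(c) = c³
d(W) = 8 - W
K(J) = 125 + 2*J² (K(J) = (J² + J*J) + 5³ = (J² + J²) + 125 = 2*J² + 125 = 125 + 2*J²)
K(d(0))*(-436 + E) = (125 + 2*(8 - 1*0)²)*(-436 + 356) = (125 + 2*(8 + 0)²)*(-80) = (125 + 2*8²)*(-80) = (125 + 2*64)*(-80) = (125 + 128)*(-80) = 253*(-80) = -20240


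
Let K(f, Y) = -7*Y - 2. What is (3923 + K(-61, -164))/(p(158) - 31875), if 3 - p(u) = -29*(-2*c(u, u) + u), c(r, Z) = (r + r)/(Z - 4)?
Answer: -390313/2110494 ≈ -0.18494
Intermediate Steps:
c(r, Z) = 2*r/(-4 + Z) (c(r, Z) = (2*r)/(-4 + Z) = 2*r/(-4 + Z))
p(u) = 3 + 29*u - 116*u/(-4 + u) (p(u) = 3 - (-29)*(-4*u/(-4 + u) + u) = 3 - (-29)*(u - 4*u/(-4 + u)) = 3 - (-29*u + 116*u/(-4 + u)) = 3 + (29*u - 116*u/(-4 + u)) = 3 + 29*u - 116*u/(-4 + u))
K(f, Y) = -2 - 7*Y
(3923 + K(-61, -164))/(p(158) - 31875) = (3923 + (-2 - 7*(-164)))/((-12 - 229*158 + 29*158**2)/(-4 + 158) - 31875) = (3923 + (-2 + 1148))/((-12 - 36182 + 29*24964)/154 - 31875) = (3923 + 1146)/((-12 - 36182 + 723956)/154 - 31875) = 5069/((1/154)*687762 - 31875) = 5069/(343881/77 - 31875) = 5069/(-2110494/77) = 5069*(-77/2110494) = -390313/2110494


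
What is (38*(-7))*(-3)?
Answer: 798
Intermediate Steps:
(38*(-7))*(-3) = -266*(-3) = 798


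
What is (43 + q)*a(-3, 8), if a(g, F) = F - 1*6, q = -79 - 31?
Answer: -134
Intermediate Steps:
q = -110
a(g, F) = -6 + F (a(g, F) = F - 6 = -6 + F)
(43 + q)*a(-3, 8) = (43 - 110)*(-6 + 8) = -67*2 = -134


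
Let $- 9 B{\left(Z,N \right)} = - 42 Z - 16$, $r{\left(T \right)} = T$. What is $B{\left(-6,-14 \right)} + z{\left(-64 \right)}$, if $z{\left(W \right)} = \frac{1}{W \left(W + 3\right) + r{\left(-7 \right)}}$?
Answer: $- \frac{102187}{3897} \approx -26.222$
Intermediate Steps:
$z{\left(W \right)} = \frac{1}{-7 + W \left(3 + W\right)}$ ($z{\left(W \right)} = \frac{1}{W \left(W + 3\right) - 7} = \frac{1}{W \left(3 + W\right) - 7} = \frac{1}{-7 + W \left(3 + W\right)}$)
$B{\left(Z,N \right)} = \frac{16}{9} + \frac{14 Z}{3}$ ($B{\left(Z,N \right)} = - \frac{- 42 Z - 16}{9} = - \frac{-16 - 42 Z}{9} = \frac{16}{9} + \frac{14 Z}{3}$)
$B{\left(-6,-14 \right)} + z{\left(-64 \right)} = \left(\frac{16}{9} + \frac{14}{3} \left(-6\right)\right) + \frac{1}{-7 + \left(-64\right)^{2} + 3 \left(-64\right)} = \left(\frac{16}{9} - 28\right) + \frac{1}{-7 + 4096 - 192} = - \frac{236}{9} + \frac{1}{3897} = - \frac{102187}{3897}$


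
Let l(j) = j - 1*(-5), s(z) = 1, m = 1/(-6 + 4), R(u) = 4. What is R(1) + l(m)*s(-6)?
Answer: 17/2 ≈ 8.5000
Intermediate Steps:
m = -½ (m = 1/(-2) = -½ ≈ -0.50000)
l(j) = 5 + j (l(j) = j + 5 = 5 + j)
R(1) + l(m)*s(-6) = 4 + (5 - ½)*1 = 4 + (9/2)*1 = 4 + 9/2 = 17/2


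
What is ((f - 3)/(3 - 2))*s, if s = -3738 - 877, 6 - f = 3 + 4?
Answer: 18460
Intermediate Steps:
f = -1 (f = 6 - (3 + 4) = 6 - 1*7 = 6 - 7 = -1)
s = -4615
((f - 3)/(3 - 2))*s = ((-1 - 3)/(3 - 2))*(-4615) = -4/1*(-4615) = -4*1*(-4615) = -4*(-4615) = 18460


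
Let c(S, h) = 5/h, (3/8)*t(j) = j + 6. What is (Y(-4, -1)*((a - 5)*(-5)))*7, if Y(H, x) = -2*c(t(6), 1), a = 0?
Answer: -1750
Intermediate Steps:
t(j) = 16 + 8*j/3 (t(j) = 8*(j + 6)/3 = 8*(6 + j)/3 = 16 + 8*j/3)
Y(H, x) = -10 (Y(H, x) = -10/1 = -10)
(Y(-4, -1)*((a - 5)*(-5)))*7 = -10*(0 - 5)*(-5)*7 = -(-50)*(-5)*7 = -10*25*7 = -250*7 = -1750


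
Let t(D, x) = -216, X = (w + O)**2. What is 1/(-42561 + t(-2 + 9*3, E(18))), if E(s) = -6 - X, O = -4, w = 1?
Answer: -1/42777 ≈ -2.3377e-5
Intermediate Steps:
X = 9 (X = (1 - 4)**2 = (-3)**2 = 9)
E(s) = -15 (E(s) = -6 - 1*9 = -6 - 9 = -15)
1/(-42561 + t(-2 + 9*3, E(18))) = 1/(-42561 - 216) = 1/(-42777) = -1/42777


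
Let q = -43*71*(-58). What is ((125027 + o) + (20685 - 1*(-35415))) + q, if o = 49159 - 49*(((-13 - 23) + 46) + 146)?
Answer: 399716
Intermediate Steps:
o = 41515 (o = 49159 - 49*((-36 + 46) + 146) = 49159 - 49*(10 + 146) = 49159 - 49*156 = 49159 - 1*7644 = 49159 - 7644 = 41515)
q = 177074 (q = -3053*(-58) = 177074)
((125027 + o) + (20685 - 1*(-35415))) + q = ((125027 + 41515) + (20685 - 1*(-35415))) + 177074 = (166542 + (20685 + 35415)) + 177074 = (166542 + 56100) + 177074 = 222642 + 177074 = 399716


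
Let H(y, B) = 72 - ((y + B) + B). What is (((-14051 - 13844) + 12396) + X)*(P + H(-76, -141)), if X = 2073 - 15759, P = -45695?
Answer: 1321059025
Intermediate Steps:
X = -13686
H(y, B) = 72 - y - 2*B (H(y, B) = 72 - ((B + y) + B) = 72 - (y + 2*B) = 72 + (-y - 2*B) = 72 - y - 2*B)
(((-14051 - 13844) + 12396) + X)*(P + H(-76, -141)) = (((-14051 - 13844) + 12396) - 13686)*(-45695 + (72 - 1*(-76) - 2*(-141))) = ((-27895 + 12396) - 13686)*(-45695 + (72 + 76 + 282)) = (-15499 - 13686)*(-45695 + 430) = -29185*(-45265) = 1321059025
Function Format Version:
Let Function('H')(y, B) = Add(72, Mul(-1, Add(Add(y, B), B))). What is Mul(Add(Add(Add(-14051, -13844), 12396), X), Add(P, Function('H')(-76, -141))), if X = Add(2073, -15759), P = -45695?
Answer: 1321059025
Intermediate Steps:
X = -13686
Function('H')(y, B) = Add(72, Mul(-1, y), Mul(-2, B)) (Function('H')(y, B) = Add(72, Mul(-1, Add(Add(B, y), B))) = Add(72, Mul(-1, Add(y, Mul(2, B)))) = Add(72, Add(Mul(-1, y), Mul(-2, B))) = Add(72, Mul(-1, y), Mul(-2, B)))
Mul(Add(Add(Add(-14051, -13844), 12396), X), Add(P, Function('H')(-76, -141))) = Mul(Add(Add(Add(-14051, -13844), 12396), -13686), Add(-45695, Add(72, Mul(-1, -76), Mul(-2, -141)))) = Mul(Add(Add(-27895, 12396), -13686), Add(-45695, Add(72, 76, 282))) = Mul(Add(-15499, -13686), Add(-45695, 430)) = Mul(-29185, -45265) = 1321059025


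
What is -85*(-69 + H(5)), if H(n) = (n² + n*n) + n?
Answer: 1190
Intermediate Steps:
H(n) = n + 2*n² (H(n) = (n² + n²) + n = 2*n² + n = n + 2*n²)
-85*(-69 + H(5)) = -85*(-69 + 5*(1 + 2*5)) = -85*(-69 + 5*(1 + 10)) = -85*(-69 + 5*11) = -85*(-69 + 55) = -85*(-14) = 1190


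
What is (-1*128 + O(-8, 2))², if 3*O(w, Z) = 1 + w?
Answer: 152881/9 ≈ 16987.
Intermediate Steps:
O(w, Z) = ⅓ + w/3 (O(w, Z) = (1 + w)/3 = ⅓ + w/3)
(-1*128 + O(-8, 2))² = (-1*128 + (⅓ + (⅓)*(-8)))² = (-128 + (⅓ - 8/3))² = (-128 - 7/3)² = (-391/3)² = 152881/9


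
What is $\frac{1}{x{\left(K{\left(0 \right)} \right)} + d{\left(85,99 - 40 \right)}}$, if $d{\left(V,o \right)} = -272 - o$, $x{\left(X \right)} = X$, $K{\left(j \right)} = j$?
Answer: $- \frac{1}{331} \approx -0.0030211$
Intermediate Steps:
$\frac{1}{x{\left(K{\left(0 \right)} \right)} + d{\left(85,99 - 40 \right)}} = \frac{1}{0 - 331} = \frac{1}{-331} = - \frac{1}{331}$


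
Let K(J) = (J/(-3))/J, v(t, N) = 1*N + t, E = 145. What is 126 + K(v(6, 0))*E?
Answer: 233/3 ≈ 77.667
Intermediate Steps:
v(t, N) = N + t
K(J) = -⅓ (K(J) = (J*(-⅓))/J = (-J/3)/J = -⅓)
126 + K(v(6, 0))*E = 126 - ⅓*145 = 126 - 145/3 = 233/3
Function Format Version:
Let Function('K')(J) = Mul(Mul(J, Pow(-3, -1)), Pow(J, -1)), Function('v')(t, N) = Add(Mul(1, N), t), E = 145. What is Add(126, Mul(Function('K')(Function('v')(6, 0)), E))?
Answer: Rational(233, 3) ≈ 77.667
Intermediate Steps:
Function('v')(t, N) = Add(N, t)
Function('K')(J) = Rational(-1, 3) (Function('K')(J) = Mul(Mul(J, Rational(-1, 3)), Pow(J, -1)) = Mul(Mul(Rational(-1, 3), J), Pow(J, -1)) = Rational(-1, 3))
Add(126, Mul(Function('K')(Function('v')(6, 0)), E)) = Add(126, Mul(Rational(-1, 3), 145)) = Add(126, Rational(-145, 3)) = Rational(233, 3)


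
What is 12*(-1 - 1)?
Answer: -24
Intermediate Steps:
12*(-1 - 1) = 12*(-2) = -24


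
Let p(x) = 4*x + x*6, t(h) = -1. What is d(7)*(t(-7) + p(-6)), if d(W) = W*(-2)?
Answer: 854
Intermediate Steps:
d(W) = -2*W
p(x) = 10*x (p(x) = 4*x + 6*x = 10*x)
d(7)*(t(-7) + p(-6)) = (-2*7)*(-1 + 10*(-6)) = -14*(-1 - 60) = -14*(-61) = 854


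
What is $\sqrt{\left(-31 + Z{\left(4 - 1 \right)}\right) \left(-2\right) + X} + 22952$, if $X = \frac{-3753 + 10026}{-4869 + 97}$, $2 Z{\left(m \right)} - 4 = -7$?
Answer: $22952 + \frac{\sqrt{362561051}}{2386} \approx 22960.0$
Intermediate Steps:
$Z{\left(m \right)} = - \frac{3}{2}$ ($Z{\left(m \right)} = 2 + \frac{1}{2} \left(-7\right) = 2 - \frac{7}{2} = - \frac{3}{2}$)
$X = - \frac{6273}{4772}$ ($X = \frac{6273}{-4772} = 6273 \left(- \frac{1}{4772}\right) = - \frac{6273}{4772} \approx -1.3145$)
$\sqrt{\left(-31 + Z{\left(4 - 1 \right)}\right) \left(-2\right) + X} + 22952 = \sqrt{\left(-31 - \frac{3}{2}\right) \left(-2\right) - \frac{6273}{4772}} + 22952 = \sqrt{\left(- \frac{65}{2}\right) \left(-2\right) - \frac{6273}{4772}} + 22952 = \sqrt{65 - \frac{6273}{4772}} + 22952 = \sqrt{\frac{303907}{4772}} + 22952 = \frac{\sqrt{362561051}}{2386} + 22952 = 22952 + \frac{\sqrt{362561051}}{2386}$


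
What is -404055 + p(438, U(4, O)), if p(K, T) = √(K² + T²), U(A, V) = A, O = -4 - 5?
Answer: -404055 + 2*√47965 ≈ -4.0362e+5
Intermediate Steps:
O = -9
-404055 + p(438, U(4, O)) = -404055 + √(438² + 4²) = -404055 + √(191844 + 16) = -404055 + √191860 = -404055 + 2*√47965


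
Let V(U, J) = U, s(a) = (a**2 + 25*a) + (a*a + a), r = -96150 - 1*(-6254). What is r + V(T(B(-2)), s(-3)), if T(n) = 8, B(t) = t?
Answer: -89888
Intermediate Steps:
r = -89896 (r = -96150 + 6254 = -89896)
s(a) = 2*a**2 + 26*a (s(a) = (a**2 + 25*a) + (a**2 + a) = (a**2 + 25*a) + (a + a**2) = 2*a**2 + 26*a)
r + V(T(B(-2)), s(-3)) = -89896 + 8 = -89888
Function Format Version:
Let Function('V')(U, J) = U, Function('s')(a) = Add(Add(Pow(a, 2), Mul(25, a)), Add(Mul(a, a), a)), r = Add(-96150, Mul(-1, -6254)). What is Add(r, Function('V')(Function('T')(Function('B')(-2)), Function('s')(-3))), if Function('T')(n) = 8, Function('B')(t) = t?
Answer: -89888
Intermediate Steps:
r = -89896 (r = Add(-96150, 6254) = -89896)
Function('s')(a) = Add(Mul(2, Pow(a, 2)), Mul(26, a)) (Function('s')(a) = Add(Add(Pow(a, 2), Mul(25, a)), Add(Pow(a, 2), a)) = Add(Add(Pow(a, 2), Mul(25, a)), Add(a, Pow(a, 2))) = Add(Mul(2, Pow(a, 2)), Mul(26, a)))
Add(r, Function('V')(Function('T')(Function('B')(-2)), Function('s')(-3))) = Add(-89896, 8) = -89888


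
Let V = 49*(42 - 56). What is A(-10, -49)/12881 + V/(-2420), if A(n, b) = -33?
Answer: 398023/1416910 ≈ 0.28091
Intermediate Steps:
V = -686 (V = 49*(-14) = -686)
A(-10, -49)/12881 + V/(-2420) = -33/12881 - 686/(-2420) = -33*1/12881 - 686*(-1/2420) = -3/1171 + 343/1210 = 398023/1416910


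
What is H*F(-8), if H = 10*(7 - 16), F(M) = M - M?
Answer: 0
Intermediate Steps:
F(M) = 0
H = -90 (H = 10*(-9) = -90)
H*F(-8) = -90*0 = 0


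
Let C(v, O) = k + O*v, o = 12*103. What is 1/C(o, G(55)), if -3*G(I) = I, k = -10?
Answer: -1/22670 ≈ -4.4111e-5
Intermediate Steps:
G(I) = -I/3
o = 1236
C(v, O) = -10 + O*v
1/C(o, G(55)) = 1/(-10 - ⅓*55*1236) = 1/(-10 - 55/3*1236) = 1/(-10 - 22660) = 1/(-22670) = -1/22670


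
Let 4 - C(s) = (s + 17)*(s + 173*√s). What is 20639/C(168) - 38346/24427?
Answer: -1636525592604719/1044987343499762 - 660551195*√42/85560023212 ≈ -1.6161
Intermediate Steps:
C(s) = 4 - (17 + s)*(s + 173*√s) (C(s) = 4 - (s + 17)*(s + 173*√s) = 4 - (17 + s)*(s + 173*√s))
20639/C(168) - 38346/24427 = 20639/(4 - 1*168² - 5882*√42 - 58128*√42 - 17*168) - 38346/24427 = 20639/(4 - 1*28224 - 5882*√42 - 58128*√42 - 2856) - 38346*1/24427 = 20639/(4 - 28224 - 5882*√42 - 58128*√42 - 2856) - 38346/24427 = 20639/(-31076 - 64010*√42) - 38346/24427 = -38346/24427 + 20639/(-31076 - 64010*√42)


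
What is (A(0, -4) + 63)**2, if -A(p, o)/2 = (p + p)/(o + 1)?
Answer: 3969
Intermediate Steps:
A(p, o) = -4*p/(1 + o) (A(p, o) = -2*(p + p)/(o + 1) = -2*2*p/(1 + o) = -4*p/(1 + o))
(A(0, -4) + 63)**2 = (-4*0/(1 - 4) + 63)**2 = (-4*0/(-3) + 63)**2 = (-4*0*(-1/3) + 63)**2 = (0 + 63)**2 = 63**2 = 3969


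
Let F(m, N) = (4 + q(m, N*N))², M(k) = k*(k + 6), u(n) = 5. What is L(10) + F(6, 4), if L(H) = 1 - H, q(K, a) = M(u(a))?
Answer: 3472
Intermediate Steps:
M(k) = k*(6 + k)
q(K, a) = 55 (q(K, a) = 5*(6 + 5) = 5*11 = 55)
F(m, N) = 3481 (F(m, N) = (4 + 55)² = 59² = 3481)
L(10) + F(6, 4) = (1 - 1*10) + 3481 = (1 - 10) + 3481 = -9 + 3481 = 3472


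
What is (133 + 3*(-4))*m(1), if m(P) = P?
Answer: 121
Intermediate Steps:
(133 + 3*(-4))*m(1) = (133 + 3*(-4))*1 = (133 - 12)*1 = 121*1 = 121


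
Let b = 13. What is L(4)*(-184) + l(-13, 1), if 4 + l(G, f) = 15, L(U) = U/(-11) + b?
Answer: -25455/11 ≈ -2314.1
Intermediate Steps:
L(U) = 13 - U/11 (L(U) = U/(-11) + 13 = -U/11 + 13 = 13 - U/11)
l(G, f) = 11 (l(G, f) = -4 + 15 = 11)
L(4)*(-184) + l(-13, 1) = (13 - 1/11*4)*(-184) + 11 = (13 - 4/11)*(-184) + 11 = (139/11)*(-184) + 11 = -25576/11 + 11 = -25455/11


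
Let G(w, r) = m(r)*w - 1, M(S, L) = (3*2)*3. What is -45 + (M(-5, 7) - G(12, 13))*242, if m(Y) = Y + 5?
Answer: -47719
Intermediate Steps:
m(Y) = 5 + Y
M(S, L) = 18 (M(S, L) = 6*3 = 18)
G(w, r) = -1 + w*(5 + r) (G(w, r) = (5 + r)*w - 1 = w*(5 + r) - 1 = -1 + w*(5 + r))
-45 + (M(-5, 7) - G(12, 13))*242 = -45 + (18 - (-1 + 12*(5 + 13)))*242 = -45 + (18 - (-1 + 12*18))*242 = -45 + (18 - (-1 + 216))*242 = -45 + (18 - 1*215)*242 = -45 + (18 - 215)*242 = -45 - 197*242 = -45 - 47674 = -47719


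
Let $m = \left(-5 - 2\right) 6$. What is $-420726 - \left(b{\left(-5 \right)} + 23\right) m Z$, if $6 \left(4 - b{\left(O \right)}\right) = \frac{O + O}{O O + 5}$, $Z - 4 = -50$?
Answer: $- \frac{1418992}{3} \approx -4.73 \cdot 10^{5}$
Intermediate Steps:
$Z = -46$ ($Z = 4 - 50 = -46$)
$m = -42$ ($m = \left(-7\right) 6 = -42$)
$b{\left(O \right)} = 4 - \frac{O}{3 \left(5 + O^{2}\right)}$ ($b{\left(O \right)} = 4 - \frac{\left(O + O\right) \frac{1}{O O + 5}}{6} = 4 - \frac{2 O \frac{1}{O^{2} + 5}}{6} = 4 - \frac{2 O \frac{1}{5 + O^{2}}}{6} = 4 - \frac{O}{3 \left(5 + O^{2}\right)}$)
$-420726 - \left(b{\left(-5 \right)} + 23\right) m Z = -420726 - \left(\frac{60 - -5 + 12 \left(-5\right)^{2}}{3 \left(5 + \left(-5\right)^{2}\right)} + 23\right) \left(-42\right) \left(-46\right) = -420726 - \left(\frac{60 + 5 + 12 \cdot 25}{3 \left(5 + 25\right)} + 23\right) \left(-42\right) \left(-46\right) = -420726 - \left(\frac{60 + 5 + 300}{3 \cdot 30} + 23\right) \left(-42\right) \left(-46\right) = -420726 - \left(\frac{1}{3} \cdot \frac{1}{30} \cdot 365 + 23\right) \left(-42\right) \left(-46\right) = -420726 - \left(\frac{73}{18} + 23\right) \left(-42\right) \left(-46\right) = -420726 - \frac{487}{18} \left(-42\right) \left(-46\right) = -420726 - \left(- \frac{3409}{3}\right) \left(-46\right) = -420726 - \frac{156814}{3} = - \frac{1418992}{3}$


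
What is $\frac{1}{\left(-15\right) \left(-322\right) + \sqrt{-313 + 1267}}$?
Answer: $\frac{805}{3887991} - \frac{\sqrt{106}}{7775982} \approx 0.00020572$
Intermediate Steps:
$\frac{1}{\left(-15\right) \left(-322\right) + \sqrt{-313 + 1267}} = \frac{1}{4830 + \sqrt{954}} = \frac{1}{4830 + 3 \sqrt{106}}$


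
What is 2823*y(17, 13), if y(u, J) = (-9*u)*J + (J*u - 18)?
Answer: -5041878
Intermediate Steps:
y(u, J) = -18 - 8*J*u (y(u, J) = -9*J*u + (-18 + J*u) = -18 - 8*J*u)
2823*y(17, 13) = 2823*(-18 - 8*13*17) = 2823*(-18 - 1768) = 2823*(-1786) = -5041878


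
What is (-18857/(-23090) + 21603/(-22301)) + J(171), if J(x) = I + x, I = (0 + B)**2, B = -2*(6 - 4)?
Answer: 96213643517/514930090 ≈ 186.85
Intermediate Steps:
B = -4 (B = -2*2 = -4)
I = 16 (I = (0 - 4)**2 = (-4)**2 = 16)
J(x) = 16 + x
(-18857/(-23090) + 21603/(-22301)) + J(171) = (-18857/(-23090) + 21603/(-22301)) + (16 + 171) = (-18857*(-1/23090) + 21603*(-1/22301)) + 187 = (18857/23090 - 21603/22301) + 187 = -78283313/514930090 + 187 = 96213643517/514930090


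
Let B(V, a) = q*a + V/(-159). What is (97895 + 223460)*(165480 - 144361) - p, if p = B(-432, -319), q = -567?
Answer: 359685314572/53 ≈ 6.7865e+9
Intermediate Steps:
B(V, a) = -567*a - V/159 (B(V, a) = -567*a + V/(-159) = -567*a + V*(-1/159) = -567*a - V/159)
p = 9586413/53 (p = -567*(-319) - 1/159*(-432) = 180873 + 144/53 = 9586413/53 ≈ 1.8088e+5)
(97895 + 223460)*(165480 - 144361) - p = (97895 + 223460)*(165480 - 144361) - 1*9586413/53 = 321355*21119 - 9586413/53 = 6786696245 - 9586413/53 = 359685314572/53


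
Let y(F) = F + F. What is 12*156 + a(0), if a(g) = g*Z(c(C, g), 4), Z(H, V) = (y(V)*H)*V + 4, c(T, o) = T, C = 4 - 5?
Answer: 1872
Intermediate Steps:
C = -1
y(F) = 2*F
Z(H, V) = 4 + 2*H*V² (Z(H, V) = ((2*V)*H)*V + 4 = (2*H*V)*V + 4 = 2*H*V² + 4 = 4 + 2*H*V²)
a(g) = -28*g (a(g) = g*(4 + 2*(-1)*4²) = g*(4 + 2*(-1)*16) = g*(4 - 32) = g*(-28) = -28*g)
12*156 + a(0) = 12*156 - 28*0 = 1872 + 0 = 1872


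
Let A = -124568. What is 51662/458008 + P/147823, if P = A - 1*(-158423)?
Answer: 11571346333/33852058292 ≈ 0.34182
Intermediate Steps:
P = 33855 (P = -124568 - 1*(-158423) = -124568 + 158423 = 33855)
51662/458008 + P/147823 = 51662/458008 + 33855/147823 = 51662*(1/458008) + 33855*(1/147823) = 25831/229004 + 33855/147823 = 11571346333/33852058292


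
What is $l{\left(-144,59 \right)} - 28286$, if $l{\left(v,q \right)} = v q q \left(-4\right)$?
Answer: $1976770$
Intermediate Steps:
$l{\left(v,q \right)} = - 4 v q^{2}$ ($l{\left(v,q \right)} = q v q \left(-4\right) = v q^{2} \left(-4\right) = - 4 v q^{2}$)
$l{\left(-144,59 \right)} - 28286 = \left(-4\right) \left(-144\right) 59^{2} - 28286 = \left(-4\right) \left(-144\right) 3481 - 28286 = 2005056 - 28286 = 1976770$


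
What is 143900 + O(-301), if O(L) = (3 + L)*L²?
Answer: -26855198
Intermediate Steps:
O(L) = L²*(3 + L)
143900 + O(-301) = 143900 + (-301)²*(3 - 301) = 143900 + 90601*(-298) = 143900 - 26999098 = -26855198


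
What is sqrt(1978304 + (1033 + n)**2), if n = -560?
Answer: sqrt(2202033) ≈ 1483.9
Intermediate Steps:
sqrt(1978304 + (1033 + n)**2) = sqrt(1978304 + (1033 - 560)**2) = sqrt(1978304 + 473**2) = sqrt(1978304 + 223729) = sqrt(2202033)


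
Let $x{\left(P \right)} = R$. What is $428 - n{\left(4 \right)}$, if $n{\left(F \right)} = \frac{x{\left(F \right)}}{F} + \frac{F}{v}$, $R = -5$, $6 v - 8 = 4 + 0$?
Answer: $\frac{1709}{4} \approx 427.25$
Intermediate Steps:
$v = 2$ ($v = \frac{4}{3} + \frac{4 + 0}{6} = \frac{4}{3} + \frac{1}{6} \cdot 4 = \frac{4}{3} + \frac{2}{3} = 2$)
$x{\left(P \right)} = -5$
$n{\left(F \right)} = \frac{F}{2} - \frac{5}{F}$ ($n{\left(F \right)} = - \frac{5}{F} + \frac{F}{2} = \frac{F}{2} - \frac{5}{F}$)
$428 - n{\left(4 \right)} = 428 - \left(\frac{1}{2} \cdot 4 - \frac{5}{4}\right) = 428 - \left(2 - \frac{5}{4}\right) = 428 - \frac{3}{4} = \frac{1709}{4}$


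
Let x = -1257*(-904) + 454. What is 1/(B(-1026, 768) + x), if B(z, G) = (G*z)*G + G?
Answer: -1/604021874 ≈ -1.6556e-9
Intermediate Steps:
x = 1136782 (x = 1136328 + 454 = 1136782)
B(z, G) = G + z*G² (B(z, G) = z*G² + G = G + z*G²)
1/(B(-1026, 768) + x) = 1/(768*(1 + 768*(-1026)) + 1136782) = 1/(768*(1 - 787968) + 1136782) = 1/(768*(-787967) + 1136782) = 1/(-605158656 + 1136782) = 1/(-604021874) = -1/604021874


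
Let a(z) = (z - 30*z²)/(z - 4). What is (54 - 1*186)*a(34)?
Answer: 762212/5 ≈ 1.5244e+5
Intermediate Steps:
a(z) = (z - 30*z²)/(-4 + z)
(54 - 1*186)*a(34) = (54 - 1*186)*(34*(1 - 30*34)/(-4 + 34)) = (54 - 186)*(34*(1 - 1020)/30) = -4488*(-1019)/30 = -132*(-17323/15) = 762212/5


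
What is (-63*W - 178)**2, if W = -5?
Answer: 18769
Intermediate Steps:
(-63*W - 178)**2 = (-63*(-5) - 178)**2 = (315 - 178)**2 = 137**2 = 18769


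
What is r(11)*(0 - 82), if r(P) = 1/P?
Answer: -82/11 ≈ -7.4545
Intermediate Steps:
r(11)*(0 - 82) = (0 - 82)/11 = (1/11)*(-82) = -82/11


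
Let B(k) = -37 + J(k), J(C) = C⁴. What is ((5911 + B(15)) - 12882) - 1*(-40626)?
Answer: 84243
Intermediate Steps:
B(k) = -37 + k⁴
((5911 + B(15)) - 12882) - 1*(-40626) = ((5911 + (-37 + 15⁴)) - 12882) - 1*(-40626) = ((5911 + (-37 + 50625)) - 12882) + 40626 = ((5911 + 50588) - 12882) + 40626 = (56499 - 12882) + 40626 = 43617 + 40626 = 84243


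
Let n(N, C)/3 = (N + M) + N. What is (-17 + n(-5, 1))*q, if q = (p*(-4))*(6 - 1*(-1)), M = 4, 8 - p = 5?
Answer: 2940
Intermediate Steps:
p = 3 (p = 8 - 1*5 = 8 - 5 = 3)
n(N, C) = 12 + 6*N (n(N, C) = 3*((N + 4) + N) = 3*((4 + N) + N) = 3*(4 + 2*N) = 12 + 6*N)
q = -84 (q = (3*(-4))*(6 - 1*(-1)) = -12*(6 + 1) = -12*7 = -84)
(-17 + n(-5, 1))*q = (-17 + (12 + 6*(-5)))*(-84) = (-17 + (12 - 30))*(-84) = (-17 - 18)*(-84) = -35*(-84) = 2940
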